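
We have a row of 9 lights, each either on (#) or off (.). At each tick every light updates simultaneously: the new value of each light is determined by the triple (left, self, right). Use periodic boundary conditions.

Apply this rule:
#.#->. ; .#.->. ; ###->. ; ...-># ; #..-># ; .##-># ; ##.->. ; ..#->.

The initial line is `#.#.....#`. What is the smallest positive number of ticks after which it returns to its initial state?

tick 1: ...####.#
tick 2: ##.#.....
tick 3: #...####.
tick 4: .##.#....
tick 5: .#...####
tick 6: ..##.#...
tick 7: #.#...###
tick 8: ...##.#..
tick 9: ##.#...##
tick 10: ....##.#.
tick 11: ###.#...#
tick 12: .....##.#
tick 13: ####.#...
tick 14: #.....##.
tick 15: .####.#..
tick 16: .#.....##
tick 17: ..####.#.
tick 18: #.#.....#

18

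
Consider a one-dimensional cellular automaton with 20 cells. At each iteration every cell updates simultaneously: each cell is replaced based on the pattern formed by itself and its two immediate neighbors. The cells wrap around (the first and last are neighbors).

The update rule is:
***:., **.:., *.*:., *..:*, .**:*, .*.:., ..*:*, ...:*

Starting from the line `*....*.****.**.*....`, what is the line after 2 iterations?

iteration 1: .****..*....*...****
iteration 2: .*...**.****.****...

.*...**.****.****...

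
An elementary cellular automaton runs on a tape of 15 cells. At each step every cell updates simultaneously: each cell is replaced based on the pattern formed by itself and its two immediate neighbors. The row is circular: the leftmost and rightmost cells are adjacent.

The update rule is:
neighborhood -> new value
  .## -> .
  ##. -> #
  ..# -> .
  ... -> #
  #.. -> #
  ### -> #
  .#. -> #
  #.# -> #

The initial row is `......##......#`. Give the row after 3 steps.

.######..######

#####..######.#
######..######.
.######..######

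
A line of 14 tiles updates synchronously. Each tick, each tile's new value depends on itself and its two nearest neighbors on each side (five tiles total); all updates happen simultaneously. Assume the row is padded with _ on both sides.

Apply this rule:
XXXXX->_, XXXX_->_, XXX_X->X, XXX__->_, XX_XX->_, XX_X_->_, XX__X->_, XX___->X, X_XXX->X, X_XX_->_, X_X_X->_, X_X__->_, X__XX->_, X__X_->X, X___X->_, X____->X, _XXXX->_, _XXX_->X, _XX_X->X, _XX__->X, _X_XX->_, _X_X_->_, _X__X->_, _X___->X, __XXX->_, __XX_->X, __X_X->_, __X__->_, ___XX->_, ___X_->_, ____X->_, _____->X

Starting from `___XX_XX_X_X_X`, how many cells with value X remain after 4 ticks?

tick 1: X__XX__X______
tick 2: ___XX_X_XXXXXX
tick 3: X__XX___X_____
tick 4: ___XXX___XXXXX
count of X: 8

8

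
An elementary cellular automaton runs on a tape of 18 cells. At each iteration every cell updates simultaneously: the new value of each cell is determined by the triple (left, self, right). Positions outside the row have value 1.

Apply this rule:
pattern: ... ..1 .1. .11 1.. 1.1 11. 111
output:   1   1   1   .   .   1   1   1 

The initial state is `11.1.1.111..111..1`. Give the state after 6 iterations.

1111111.11.1.11.1.
11111111.1111.1111
111111111.1111.111
1111111111.1111.11
11111111111.1111.1
111111111111.1111.

111111111111.1111.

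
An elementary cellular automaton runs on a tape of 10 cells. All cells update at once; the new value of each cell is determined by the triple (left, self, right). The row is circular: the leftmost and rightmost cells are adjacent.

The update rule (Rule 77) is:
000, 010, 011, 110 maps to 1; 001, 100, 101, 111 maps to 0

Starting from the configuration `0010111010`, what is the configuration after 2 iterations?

1010101010
1010101010

1010101010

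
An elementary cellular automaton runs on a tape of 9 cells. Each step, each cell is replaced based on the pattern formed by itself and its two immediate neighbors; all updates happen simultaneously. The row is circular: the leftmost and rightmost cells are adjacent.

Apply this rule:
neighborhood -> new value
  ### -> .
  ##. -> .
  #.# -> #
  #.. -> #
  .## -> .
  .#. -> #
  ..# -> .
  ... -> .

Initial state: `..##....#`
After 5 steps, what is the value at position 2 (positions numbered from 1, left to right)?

#...#...#
.#..##...
.##...#..
...#..##.
...##...#
position 2 holds .

.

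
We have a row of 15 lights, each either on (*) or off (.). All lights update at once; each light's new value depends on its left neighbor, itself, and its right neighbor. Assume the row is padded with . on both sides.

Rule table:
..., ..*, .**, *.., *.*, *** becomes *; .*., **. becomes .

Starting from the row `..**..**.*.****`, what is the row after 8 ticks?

tick 1: ***.***.*.****.
tick 2: **.***.*.****.*
tick 3: *.***.*.****.*.
tick 4: .***.*.****.*.*
tick 5: ***.*.****.*.*.
tick 6: **.*.****.*.*.*
tick 7: *.*.****.*.*.*.
tick 8: .*.****.*.*.*.*

.*.****.*.*.*.*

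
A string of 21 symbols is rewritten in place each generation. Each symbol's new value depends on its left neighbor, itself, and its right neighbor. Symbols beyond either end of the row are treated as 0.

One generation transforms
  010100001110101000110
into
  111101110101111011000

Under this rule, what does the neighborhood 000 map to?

At position 5 the neighborhood is 000; the next row has 1 there.

1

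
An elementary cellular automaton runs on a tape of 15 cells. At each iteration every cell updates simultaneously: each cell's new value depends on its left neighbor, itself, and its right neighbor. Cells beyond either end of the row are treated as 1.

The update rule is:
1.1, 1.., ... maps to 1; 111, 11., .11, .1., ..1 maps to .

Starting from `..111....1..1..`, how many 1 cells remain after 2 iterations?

6

1....111..1..1.
.111....1..1..1
count of 1: 6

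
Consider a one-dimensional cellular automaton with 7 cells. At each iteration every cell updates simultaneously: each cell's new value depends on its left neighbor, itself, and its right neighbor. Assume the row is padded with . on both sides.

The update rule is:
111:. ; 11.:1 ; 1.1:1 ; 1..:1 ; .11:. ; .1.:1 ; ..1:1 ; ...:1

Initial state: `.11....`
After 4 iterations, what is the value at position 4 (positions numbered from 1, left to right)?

iteration 1: 1.11111
iteration 2: 11....1
iteration 3: .111111
iteration 4: 1.....1
position 4 holds .

.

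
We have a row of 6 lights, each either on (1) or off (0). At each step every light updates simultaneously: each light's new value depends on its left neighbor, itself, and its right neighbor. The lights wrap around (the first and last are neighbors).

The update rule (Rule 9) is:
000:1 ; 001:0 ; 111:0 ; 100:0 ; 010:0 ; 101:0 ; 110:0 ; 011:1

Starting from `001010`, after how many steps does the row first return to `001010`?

9

100000
001110
101000
000010
111000
100010
001000
100011
001010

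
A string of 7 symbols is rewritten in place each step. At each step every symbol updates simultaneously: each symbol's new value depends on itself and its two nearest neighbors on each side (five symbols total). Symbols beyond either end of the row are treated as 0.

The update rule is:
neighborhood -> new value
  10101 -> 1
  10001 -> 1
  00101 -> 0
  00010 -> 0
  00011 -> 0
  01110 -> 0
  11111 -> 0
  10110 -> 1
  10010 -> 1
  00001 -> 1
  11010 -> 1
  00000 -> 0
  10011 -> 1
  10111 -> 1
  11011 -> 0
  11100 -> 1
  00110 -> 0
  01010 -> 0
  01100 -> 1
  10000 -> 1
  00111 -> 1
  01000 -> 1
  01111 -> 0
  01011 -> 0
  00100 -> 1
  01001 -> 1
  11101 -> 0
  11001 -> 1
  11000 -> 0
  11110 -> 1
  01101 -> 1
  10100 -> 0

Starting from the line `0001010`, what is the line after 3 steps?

0101010

0100001
0111101
0101010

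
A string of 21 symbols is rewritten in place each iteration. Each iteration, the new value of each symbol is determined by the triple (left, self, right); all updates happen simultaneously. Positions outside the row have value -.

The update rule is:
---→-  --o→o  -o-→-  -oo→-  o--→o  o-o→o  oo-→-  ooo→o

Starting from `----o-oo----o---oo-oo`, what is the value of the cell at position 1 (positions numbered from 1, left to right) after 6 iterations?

o

---o-o--o--o-o-o--o--
--o-o-oo-oo-o-o-oo-o-
-o-o-o--o--o-o-o--o-o
o-o-o-oo-oo-o-o-oo-o-
-o-o-o--o--o-o-o--o-o  (repeats iteration 3; period 2)
iteration 6: o-o-o-oo-oo-o-o-oo-o-
position 1 holds o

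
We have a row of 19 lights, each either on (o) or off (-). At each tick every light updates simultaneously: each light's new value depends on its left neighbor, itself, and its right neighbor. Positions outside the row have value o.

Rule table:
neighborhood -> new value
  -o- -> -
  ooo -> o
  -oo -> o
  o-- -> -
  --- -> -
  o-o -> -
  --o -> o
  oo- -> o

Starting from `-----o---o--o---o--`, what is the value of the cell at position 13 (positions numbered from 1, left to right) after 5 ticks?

tick 1: ----o---o--o---o--o
tick 2: ---o---o--o---o--oo
tick 3: --o---o--o---o--ooo
tick 4: -o---o--o---o--oooo
tick 5: ----o--o---o--ooooo
position 13 holds -

-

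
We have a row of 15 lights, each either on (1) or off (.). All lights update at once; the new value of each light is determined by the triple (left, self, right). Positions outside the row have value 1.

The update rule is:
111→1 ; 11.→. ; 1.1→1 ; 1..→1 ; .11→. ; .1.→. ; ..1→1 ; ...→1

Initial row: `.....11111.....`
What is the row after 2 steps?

11111.111.11111
1111.1.1.1.1111

1111.1.1.1.1111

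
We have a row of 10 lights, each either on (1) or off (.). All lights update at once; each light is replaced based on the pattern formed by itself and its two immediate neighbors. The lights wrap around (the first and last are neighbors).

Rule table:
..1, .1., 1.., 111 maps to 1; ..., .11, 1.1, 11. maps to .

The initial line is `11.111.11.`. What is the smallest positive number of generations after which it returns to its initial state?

6

....1.....
...111....
..1.1.1...
.11.1.11..
1...1...1.
11.111.11.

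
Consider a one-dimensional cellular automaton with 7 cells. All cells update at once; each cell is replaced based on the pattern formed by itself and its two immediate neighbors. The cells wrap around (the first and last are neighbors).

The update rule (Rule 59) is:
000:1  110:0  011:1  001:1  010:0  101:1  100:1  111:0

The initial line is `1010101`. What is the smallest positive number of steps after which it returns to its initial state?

7

step 1: 0101011
step 2: 1010110
step 3: 0101101
step 4: 1011010
step 5: 0110101
step 6: 1101010
step 7: 1010101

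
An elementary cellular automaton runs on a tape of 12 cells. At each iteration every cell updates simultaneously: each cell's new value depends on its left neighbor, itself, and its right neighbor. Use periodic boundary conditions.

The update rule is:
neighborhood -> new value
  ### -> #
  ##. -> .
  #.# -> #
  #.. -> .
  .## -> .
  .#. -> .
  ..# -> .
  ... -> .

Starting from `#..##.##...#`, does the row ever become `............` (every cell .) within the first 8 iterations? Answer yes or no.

.....#......
............
all cells are . at iteration 2

yes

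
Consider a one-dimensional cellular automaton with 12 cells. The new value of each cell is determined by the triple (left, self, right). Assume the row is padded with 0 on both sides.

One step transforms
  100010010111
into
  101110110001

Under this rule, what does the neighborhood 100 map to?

0

At position 1 the neighborhood is 100; the next row has 0 there.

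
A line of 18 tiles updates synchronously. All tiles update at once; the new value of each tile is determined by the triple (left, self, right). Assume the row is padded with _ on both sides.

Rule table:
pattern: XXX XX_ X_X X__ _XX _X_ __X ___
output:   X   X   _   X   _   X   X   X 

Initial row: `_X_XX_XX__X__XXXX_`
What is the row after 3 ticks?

XX__X__XXXXXX_XXXX
_XXXXXX_XXXXX__XXX
X_XXXXX__XXXXXX_XX

X_XXXXX__XXXXXX_XX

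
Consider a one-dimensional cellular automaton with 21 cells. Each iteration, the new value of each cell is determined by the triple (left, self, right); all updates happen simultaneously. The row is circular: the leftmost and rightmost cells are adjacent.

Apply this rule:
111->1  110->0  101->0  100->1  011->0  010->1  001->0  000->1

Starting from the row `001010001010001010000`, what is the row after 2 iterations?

iteration 1: 101011101011101011111
iteration 2: 001001001001001001111

001001001001001001111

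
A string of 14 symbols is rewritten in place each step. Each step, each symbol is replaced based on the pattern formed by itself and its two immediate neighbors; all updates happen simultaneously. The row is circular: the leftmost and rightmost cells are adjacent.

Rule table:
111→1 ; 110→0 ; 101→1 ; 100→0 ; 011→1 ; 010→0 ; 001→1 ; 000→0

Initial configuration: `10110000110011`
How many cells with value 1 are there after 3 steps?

01100001100111
11000011001110
10000110011101
count of 1: 7

7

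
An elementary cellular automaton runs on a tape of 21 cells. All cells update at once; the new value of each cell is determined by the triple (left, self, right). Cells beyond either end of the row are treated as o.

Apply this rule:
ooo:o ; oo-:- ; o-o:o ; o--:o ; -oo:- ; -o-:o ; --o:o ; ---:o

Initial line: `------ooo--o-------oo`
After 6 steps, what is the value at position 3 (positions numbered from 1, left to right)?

oooooo-o-oooooooooo-o
ooooo-ooo-oooooooo-o-
oooo-o-o-o-oooooo-ooo
ooo-ooooooo-oooo-o-oo
oo-o-ooooo-o-oo-ooo-o
o-ooo-ooo-ooo--o-o-o-
position 3 holds o

o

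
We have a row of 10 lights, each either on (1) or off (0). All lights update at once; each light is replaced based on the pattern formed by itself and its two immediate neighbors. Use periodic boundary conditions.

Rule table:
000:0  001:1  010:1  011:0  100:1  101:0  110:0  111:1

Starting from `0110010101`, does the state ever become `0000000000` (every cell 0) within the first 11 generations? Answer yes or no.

no

0001110101
1010100101
0010111100
0110011010
1001100011
0110010101  (repeats generation 0; period 6)
generation 11: 1001100011
generation 11 is 1001100011, still not uniform 0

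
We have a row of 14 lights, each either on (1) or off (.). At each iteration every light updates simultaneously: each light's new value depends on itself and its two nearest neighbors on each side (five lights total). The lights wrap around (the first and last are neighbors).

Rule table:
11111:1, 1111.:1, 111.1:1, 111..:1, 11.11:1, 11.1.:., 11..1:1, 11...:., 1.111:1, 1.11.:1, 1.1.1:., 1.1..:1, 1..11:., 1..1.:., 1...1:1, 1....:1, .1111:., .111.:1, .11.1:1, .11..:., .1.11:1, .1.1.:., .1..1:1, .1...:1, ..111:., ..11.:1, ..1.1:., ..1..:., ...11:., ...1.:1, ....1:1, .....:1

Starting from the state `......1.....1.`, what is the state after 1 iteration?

111111.11111.1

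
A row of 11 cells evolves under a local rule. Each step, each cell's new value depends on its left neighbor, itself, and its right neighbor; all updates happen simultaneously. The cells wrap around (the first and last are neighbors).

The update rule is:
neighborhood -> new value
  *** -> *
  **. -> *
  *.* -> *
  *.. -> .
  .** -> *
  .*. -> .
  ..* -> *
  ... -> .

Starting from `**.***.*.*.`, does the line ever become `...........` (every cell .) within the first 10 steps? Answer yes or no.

*******.*.*
********.**
***********
***********  (fixed point — unchanged through step 10)
step 10 is ***********, still not uniform .

no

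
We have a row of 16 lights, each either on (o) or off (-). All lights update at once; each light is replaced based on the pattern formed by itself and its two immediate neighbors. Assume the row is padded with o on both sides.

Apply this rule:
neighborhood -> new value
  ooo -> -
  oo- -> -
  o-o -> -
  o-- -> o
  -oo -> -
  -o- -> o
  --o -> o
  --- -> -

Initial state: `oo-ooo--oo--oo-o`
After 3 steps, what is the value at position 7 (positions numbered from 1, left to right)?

o

step 1: ------oo--oo----
step 2: o----o--oo--o--o
step 3: -o--oooo--ooooo-
position 7 holds o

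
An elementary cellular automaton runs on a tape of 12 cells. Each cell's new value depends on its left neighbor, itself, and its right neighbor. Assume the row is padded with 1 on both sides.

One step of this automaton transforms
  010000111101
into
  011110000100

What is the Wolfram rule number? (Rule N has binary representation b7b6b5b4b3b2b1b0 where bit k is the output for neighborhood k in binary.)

position 7: 111 → 0  (bit 7 = 0)
position 9: 110 → 1  (bit 6 = 1)
position 0: 101 → 0  (bit 5 = 0)
position 2: 100 → 1  (bit 4 = 1)
position 6: 011 → 0  (bit 3 = 0)
position 1: 010 → 1  (bit 2 = 1)
position 5: 001 → 0  (bit 1 = 0)
position 3: 000 → 1  (bit 0 = 1)
bits b7..b0 = 01010101 = 85

85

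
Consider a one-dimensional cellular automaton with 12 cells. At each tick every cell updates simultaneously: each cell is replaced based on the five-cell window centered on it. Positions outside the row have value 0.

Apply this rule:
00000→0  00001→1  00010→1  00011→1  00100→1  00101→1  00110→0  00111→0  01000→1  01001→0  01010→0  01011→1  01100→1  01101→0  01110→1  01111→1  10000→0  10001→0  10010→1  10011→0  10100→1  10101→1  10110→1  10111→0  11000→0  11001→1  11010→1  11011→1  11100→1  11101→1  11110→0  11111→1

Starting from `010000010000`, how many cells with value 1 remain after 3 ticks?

8

111001111000
011100101000
101111101100
count of 1: 8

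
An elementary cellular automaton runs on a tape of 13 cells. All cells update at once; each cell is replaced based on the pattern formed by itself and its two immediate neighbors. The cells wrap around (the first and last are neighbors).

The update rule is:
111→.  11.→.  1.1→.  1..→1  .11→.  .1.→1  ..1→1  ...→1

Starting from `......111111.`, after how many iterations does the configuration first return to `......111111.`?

111111......1
......111111.

2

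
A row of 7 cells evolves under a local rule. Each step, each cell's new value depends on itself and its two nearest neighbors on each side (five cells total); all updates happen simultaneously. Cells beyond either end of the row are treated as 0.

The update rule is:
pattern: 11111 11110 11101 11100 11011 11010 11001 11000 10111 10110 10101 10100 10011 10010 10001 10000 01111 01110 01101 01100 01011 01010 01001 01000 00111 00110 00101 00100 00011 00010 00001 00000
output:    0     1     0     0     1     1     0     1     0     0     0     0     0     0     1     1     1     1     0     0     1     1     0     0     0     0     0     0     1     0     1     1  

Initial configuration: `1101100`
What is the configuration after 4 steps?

1101010

0010011
1000000
0011111
1101010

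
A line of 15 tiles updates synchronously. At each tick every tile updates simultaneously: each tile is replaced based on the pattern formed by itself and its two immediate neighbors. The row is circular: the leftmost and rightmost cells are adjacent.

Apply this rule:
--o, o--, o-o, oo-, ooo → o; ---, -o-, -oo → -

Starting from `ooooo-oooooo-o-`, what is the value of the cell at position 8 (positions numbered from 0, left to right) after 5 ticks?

-ooooo-oooooo-o
o-ooooo-oooooo-
-o-ooooo-oooooo
o-o-ooooo-ooooo
oo-o-ooooo-oooo
position 8 holds o

o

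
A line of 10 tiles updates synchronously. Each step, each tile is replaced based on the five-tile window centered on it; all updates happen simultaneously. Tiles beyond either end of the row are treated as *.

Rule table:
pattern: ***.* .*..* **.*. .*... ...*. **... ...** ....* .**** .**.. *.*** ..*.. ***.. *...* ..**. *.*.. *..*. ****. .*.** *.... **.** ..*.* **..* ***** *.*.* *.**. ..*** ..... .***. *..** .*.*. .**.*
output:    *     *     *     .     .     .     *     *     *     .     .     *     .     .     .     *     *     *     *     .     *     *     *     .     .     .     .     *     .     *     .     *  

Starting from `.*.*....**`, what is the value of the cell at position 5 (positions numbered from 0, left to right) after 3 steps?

*..*..**.*
.*****.**.
*.*.***.**
position 5 holds *

*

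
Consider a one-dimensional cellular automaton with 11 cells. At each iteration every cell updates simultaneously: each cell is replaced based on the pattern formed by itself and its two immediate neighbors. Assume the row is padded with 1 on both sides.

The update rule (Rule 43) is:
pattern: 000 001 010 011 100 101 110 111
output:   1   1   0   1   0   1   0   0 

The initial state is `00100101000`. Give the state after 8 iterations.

00110110110

iteration 1: 01001010011
iteration 2: 10010100110
iteration 3: 00101001101
iteration 4: 01010011011
iteration 5: 10100110110
iteration 6: 01001101101
iteration 7: 10011011011
iteration 8: 00110110110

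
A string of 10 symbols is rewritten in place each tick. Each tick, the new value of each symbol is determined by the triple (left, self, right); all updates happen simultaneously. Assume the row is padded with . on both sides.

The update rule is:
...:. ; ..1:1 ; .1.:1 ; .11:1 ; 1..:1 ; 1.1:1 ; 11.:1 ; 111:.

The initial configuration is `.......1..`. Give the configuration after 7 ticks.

......111.
.....11.11
....111111
...11....1
..1111..11
.11..11111
111111...1

111111...1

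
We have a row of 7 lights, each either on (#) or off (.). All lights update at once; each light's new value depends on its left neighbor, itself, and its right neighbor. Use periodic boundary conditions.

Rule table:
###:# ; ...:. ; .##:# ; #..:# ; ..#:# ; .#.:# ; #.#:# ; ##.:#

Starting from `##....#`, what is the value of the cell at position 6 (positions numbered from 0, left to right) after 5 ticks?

###..##
#######
#######  (fixed point — unchanged through tick 5)
position 6 holds #

#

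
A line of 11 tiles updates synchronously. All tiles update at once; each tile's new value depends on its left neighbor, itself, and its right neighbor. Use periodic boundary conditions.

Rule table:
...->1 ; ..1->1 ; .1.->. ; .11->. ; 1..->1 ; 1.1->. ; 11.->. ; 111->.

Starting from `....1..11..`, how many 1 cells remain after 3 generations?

1111.11..11
.......11..
1111111..11
count of 1: 9

9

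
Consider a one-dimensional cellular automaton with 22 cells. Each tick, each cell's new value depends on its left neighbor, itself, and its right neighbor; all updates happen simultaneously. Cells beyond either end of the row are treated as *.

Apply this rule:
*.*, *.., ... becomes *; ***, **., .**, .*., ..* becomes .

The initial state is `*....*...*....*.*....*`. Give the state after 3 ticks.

.***..**..***..*.***..
*...*...*....*..*...*.
.**..**..***..*..**..*

.**..**..***..*..**..*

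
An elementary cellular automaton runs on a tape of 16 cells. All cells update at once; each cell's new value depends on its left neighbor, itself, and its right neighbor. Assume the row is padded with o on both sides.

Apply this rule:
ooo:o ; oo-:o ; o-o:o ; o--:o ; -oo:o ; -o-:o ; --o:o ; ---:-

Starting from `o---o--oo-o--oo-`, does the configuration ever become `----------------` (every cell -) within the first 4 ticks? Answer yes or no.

oo-ooooooooooooo
oooooooooooooooo
oooooooooooooooo  (fixed point — unchanged through tick 4)
tick 4 is oooooooooooooooo, still not uniform -

no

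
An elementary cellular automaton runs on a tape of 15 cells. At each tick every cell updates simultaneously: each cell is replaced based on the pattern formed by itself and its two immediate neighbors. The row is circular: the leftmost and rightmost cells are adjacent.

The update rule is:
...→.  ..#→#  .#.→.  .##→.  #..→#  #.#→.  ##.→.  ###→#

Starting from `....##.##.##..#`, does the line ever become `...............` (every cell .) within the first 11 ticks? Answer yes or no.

tick 1: #..#........##.
tick 2: .##.#......#...
tick 3: #....#....#.#..
tick 4: .#..#.#..#...##
tick 5: ..##...##.#.#..
tick 6: .#..#.#......#.
tick 7: #.##...#....#.#
tick 8: ....#.#.#..#...
tick 9: ...#.....##.#..
tick 10: ..#.#...#....#.
tick 11: .#...#.#.#..#.#
tick 11 is .#...#.#.#..#.#, still not uniform .

no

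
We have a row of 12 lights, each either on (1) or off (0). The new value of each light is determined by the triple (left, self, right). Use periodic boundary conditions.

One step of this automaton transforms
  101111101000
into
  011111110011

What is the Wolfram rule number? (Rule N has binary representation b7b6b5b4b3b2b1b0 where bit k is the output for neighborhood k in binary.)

235

position 3: 111 → 1  (bit 7 = 1)
position 6: 110 → 1  (bit 6 = 1)
position 1: 101 → 1  (bit 5 = 1)
position 9: 100 → 0  (bit 4 = 0)
position 2: 011 → 1  (bit 3 = 1)
position 0: 010 → 0  (bit 2 = 0)
position 11: 001 → 1  (bit 1 = 1)
position 10: 000 → 1  (bit 0 = 1)
bits b7..b0 = 11101011 = 235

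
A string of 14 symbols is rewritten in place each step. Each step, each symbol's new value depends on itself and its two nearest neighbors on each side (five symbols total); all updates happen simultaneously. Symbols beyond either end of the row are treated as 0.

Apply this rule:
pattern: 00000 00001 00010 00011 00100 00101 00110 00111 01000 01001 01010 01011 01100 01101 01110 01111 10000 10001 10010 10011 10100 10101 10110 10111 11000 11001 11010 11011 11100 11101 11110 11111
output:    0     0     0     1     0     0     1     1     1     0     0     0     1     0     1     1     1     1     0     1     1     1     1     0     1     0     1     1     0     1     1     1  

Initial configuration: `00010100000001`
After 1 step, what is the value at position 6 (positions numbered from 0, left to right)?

1

00000111000000
position 6 holds 1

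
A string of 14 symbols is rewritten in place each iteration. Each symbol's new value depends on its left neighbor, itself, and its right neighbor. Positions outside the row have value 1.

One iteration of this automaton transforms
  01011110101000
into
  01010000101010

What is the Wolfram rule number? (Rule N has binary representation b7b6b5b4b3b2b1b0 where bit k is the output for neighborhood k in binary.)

13

position 4: 111 → 0  (bit 7 = 0)
position 6: 110 → 0  (bit 6 = 0)
position 0: 101 → 0  (bit 5 = 0)
position 11: 100 → 0  (bit 4 = 0)
position 3: 011 → 1  (bit 3 = 1)
position 1: 010 → 1  (bit 2 = 1)
position 13: 001 → 0  (bit 1 = 0)
position 12: 000 → 1  (bit 0 = 1)
bits b7..b0 = 00001101 = 13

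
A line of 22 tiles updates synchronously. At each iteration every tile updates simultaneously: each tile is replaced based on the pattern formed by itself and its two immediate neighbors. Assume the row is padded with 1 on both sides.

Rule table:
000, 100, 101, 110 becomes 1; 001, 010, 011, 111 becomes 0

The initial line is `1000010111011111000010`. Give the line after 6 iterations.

1101100111000011001110

1111001001100001111001
0001100100111100001100
1100110010000111100110
0110011001110000110011
1011001100011110011000
1101100111000011001110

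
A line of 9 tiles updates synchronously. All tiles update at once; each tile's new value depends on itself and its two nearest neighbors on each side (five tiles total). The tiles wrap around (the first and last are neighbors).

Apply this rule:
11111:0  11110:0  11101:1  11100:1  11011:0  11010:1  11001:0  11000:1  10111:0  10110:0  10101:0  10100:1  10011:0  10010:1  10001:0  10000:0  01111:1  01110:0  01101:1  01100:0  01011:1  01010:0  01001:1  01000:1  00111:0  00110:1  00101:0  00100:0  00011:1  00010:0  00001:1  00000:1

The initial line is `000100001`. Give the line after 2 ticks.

010000111

100010100
010000111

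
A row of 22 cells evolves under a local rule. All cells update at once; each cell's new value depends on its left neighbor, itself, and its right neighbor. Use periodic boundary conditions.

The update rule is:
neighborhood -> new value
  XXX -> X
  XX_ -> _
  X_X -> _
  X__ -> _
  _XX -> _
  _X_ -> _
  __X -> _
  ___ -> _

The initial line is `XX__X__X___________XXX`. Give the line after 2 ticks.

_____________________X

tick 1: X___________________XX
tick 2: _____________________X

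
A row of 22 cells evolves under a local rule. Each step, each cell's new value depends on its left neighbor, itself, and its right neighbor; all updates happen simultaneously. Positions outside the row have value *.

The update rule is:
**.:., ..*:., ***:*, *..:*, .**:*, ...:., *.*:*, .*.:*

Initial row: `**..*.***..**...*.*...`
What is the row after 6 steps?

*.*.****.*.*.*..****..
.******.*******.***.*.
******.*******.***.***
*****.*******.***.****
****.*******.***.*****
***.*******.***.******

***.*******.***.******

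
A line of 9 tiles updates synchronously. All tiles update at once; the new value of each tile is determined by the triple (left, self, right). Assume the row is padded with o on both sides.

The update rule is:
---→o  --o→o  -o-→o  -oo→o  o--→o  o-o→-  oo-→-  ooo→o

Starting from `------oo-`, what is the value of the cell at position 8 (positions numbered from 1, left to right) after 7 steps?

o

step 1: ooooooo--
step 2: oooooo-oo
step 3: ooooo--oo
step 4: oooo-oooo
step 5: ooo--oooo
step 6: oo-oooooo
step 7: o--oooooo
position 8 holds o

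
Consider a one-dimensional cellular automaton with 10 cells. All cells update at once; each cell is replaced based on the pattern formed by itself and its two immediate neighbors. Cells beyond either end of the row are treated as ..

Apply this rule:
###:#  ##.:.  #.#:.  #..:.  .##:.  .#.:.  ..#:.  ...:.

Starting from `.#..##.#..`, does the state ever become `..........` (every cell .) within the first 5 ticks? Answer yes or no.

yes

..........
all cells are . at tick 1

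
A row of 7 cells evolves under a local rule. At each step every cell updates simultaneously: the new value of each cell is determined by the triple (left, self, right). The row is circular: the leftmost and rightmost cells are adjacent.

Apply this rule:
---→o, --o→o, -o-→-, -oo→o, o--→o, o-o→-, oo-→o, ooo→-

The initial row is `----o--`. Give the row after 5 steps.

step 1: oooo-oo
step 2: ---o-o-
step 3: ooo---o
step 4: --ooooo
step 5: ooo---o

ooo---o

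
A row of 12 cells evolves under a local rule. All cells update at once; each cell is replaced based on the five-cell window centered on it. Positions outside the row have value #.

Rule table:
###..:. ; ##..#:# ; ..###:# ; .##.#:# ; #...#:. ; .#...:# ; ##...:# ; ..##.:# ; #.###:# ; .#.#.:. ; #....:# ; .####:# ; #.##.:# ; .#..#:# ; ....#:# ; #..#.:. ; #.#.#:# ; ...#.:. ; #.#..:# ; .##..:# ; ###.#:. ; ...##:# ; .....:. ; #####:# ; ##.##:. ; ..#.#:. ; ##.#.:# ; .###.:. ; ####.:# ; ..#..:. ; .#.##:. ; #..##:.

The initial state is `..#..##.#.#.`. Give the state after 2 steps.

step 1: #..#.####.#.
step 2: .#...###.##.

.#...###.##.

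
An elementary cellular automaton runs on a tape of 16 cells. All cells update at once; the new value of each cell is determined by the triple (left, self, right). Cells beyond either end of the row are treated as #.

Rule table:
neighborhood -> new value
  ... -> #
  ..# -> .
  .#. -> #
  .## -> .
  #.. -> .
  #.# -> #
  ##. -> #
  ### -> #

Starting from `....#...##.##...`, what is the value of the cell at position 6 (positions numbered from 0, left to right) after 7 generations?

.##.#.#..##.#.#.
#.#####...######
##.####.#..#####
###.#####...####
####.####.#..###
#####.#####...##
######.####.#..#
position 6 holds .

.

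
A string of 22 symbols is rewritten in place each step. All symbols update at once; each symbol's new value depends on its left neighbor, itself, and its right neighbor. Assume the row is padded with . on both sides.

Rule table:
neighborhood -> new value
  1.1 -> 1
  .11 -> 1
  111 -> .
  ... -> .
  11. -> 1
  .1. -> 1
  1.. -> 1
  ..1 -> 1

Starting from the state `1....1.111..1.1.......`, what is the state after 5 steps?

11111111...111111111..

11..1111.1111111......
11111..111.....11.....
1...1111.11...1111....
11.11..11111.11..11...
11111111...111111111..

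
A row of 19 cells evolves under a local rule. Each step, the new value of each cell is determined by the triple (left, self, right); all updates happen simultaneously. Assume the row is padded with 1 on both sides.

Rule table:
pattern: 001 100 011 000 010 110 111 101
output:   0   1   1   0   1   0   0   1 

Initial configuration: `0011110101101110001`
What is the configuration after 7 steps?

1010001111011001001
0111001000110101101
1100101100101111011
0010111010111000110
1011100111100100101
0110010100010110111
1101011110011101100

1101011110011101100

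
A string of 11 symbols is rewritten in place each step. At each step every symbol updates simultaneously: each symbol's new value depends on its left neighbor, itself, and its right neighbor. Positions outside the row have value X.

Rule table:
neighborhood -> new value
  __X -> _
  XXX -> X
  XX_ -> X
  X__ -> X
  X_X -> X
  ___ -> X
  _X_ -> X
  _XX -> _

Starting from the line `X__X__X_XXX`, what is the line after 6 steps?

step 1: XX_XX_XX_XX
step 2: XXX_XX_XX_X
step 3: XXXX_XX_XX_
step 4: XXXXX_XX_XX
step 5: XXXXXX_XX_X
step 6: XXXXXXX_XX_

XXXXXXX_XX_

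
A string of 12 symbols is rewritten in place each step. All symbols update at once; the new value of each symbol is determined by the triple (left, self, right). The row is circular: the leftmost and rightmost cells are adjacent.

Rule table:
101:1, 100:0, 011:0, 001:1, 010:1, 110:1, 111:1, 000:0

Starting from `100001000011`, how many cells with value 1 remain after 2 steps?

6

100011000101
100101001110
count of 1: 6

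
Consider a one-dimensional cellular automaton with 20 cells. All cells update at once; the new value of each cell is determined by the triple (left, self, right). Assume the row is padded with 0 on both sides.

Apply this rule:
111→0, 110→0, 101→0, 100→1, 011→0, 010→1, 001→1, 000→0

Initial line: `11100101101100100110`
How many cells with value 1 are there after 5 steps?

7

00011100000011111001
00100010000100000111
01110111001110001000
10000000110001011100
11000001001011000010
count of 1: 7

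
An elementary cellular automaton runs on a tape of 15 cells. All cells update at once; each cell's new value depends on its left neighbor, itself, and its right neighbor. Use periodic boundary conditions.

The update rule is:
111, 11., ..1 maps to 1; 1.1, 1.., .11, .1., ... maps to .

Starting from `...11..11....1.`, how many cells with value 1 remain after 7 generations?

..1.1.1.1...1..
.1.........1...
1.........1....
.........1....1
........1....1.
.......1....1..
......1....1...
count of 1: 2

2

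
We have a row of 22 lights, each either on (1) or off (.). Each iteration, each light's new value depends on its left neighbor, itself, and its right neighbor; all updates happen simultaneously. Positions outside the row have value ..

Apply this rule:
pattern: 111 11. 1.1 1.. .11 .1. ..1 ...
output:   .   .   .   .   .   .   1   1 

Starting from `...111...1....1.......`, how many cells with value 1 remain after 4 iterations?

5

iteration 1: 111....11..111..111111
iteration 2: ....111...1....1......
iteration 3: 1111....11..111..11111
iteration 4: .....111...1....1.....
count of 1: 5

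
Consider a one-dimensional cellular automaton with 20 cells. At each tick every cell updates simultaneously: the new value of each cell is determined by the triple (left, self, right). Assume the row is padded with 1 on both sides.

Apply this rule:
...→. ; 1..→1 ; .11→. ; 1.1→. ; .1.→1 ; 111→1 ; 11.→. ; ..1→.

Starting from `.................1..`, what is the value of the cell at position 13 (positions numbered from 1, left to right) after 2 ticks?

1................11.
.1..................
position 13 holds .

.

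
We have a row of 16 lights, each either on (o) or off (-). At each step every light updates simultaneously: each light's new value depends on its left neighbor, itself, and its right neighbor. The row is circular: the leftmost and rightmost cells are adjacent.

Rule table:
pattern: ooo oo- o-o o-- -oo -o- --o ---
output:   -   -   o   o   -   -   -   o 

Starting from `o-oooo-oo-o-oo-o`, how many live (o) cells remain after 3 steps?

5

step 1: -o----o--o-o--o-
step 2: --ooo--o--o-o--o
step 3: o----o--o--o-o--
count of o: 5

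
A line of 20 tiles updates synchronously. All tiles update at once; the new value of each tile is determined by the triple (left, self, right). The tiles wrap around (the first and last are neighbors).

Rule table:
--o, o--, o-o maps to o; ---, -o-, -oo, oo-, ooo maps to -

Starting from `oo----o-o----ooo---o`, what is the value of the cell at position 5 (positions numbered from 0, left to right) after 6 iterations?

iteration 1: --o--o-o-o--o---o-o-
iteration 2: -o-oo-o-o-oo-o-o-o-o
iteration 3: o-o--o-o-o--o-o-o-o-
iteration 4: -o-oo-o-o-oo-o-o-o-o  (repeats iteration 2; period 2)
iteration 6: -o-oo-o-o-oo-o-o-o-o
position 5 holds -

-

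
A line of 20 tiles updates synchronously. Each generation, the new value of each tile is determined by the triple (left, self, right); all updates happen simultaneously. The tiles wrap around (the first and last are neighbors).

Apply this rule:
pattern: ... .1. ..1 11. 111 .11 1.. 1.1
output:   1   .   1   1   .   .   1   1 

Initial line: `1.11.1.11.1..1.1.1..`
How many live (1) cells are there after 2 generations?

12

.1.11.1.11.11.1.1.11
1.1.11.1.11.11.1.1.1
count of 1: 12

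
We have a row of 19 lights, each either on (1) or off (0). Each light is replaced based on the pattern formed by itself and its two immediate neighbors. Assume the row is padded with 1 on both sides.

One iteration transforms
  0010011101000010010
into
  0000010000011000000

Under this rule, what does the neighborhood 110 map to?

0

At position 7 the neighborhood is 110; the next row has 0 there.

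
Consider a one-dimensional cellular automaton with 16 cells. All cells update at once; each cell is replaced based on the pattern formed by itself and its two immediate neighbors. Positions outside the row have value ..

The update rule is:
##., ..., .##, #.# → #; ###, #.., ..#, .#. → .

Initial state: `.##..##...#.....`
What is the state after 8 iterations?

..#........#...#

.##..##.#...####
.##..###..#.#..#
.##..#.#...#....
.##...#..#...###
.##.#......#.#.#
.###..####..#.#.
.#.#..#..#...#..
..#........#...#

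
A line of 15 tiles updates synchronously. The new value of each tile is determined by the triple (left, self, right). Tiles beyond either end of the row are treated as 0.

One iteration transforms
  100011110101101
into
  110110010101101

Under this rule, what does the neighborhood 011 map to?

1

At position 4 the neighborhood is 011; the next row has 1 there.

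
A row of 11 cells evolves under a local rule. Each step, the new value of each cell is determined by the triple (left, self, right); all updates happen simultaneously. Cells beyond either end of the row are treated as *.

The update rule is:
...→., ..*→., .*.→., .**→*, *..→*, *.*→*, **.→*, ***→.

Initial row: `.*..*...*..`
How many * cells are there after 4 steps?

step 1: *.*..*...*.
step 2: **.*..*...*
step 3: .**.*..*..*
step 4: ****.*..*.*
count of *: 7

7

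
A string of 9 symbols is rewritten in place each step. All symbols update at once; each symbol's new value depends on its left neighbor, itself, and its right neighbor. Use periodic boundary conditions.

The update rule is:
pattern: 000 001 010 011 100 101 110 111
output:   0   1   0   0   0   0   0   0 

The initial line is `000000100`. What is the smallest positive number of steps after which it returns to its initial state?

step 1: 000001000
step 2: 000010000
step 3: 000100000
step 4: 001000000
step 5: 010000000
step 6: 100000000
step 7: 000000001
step 8: 000000010
step 9: 000000100

9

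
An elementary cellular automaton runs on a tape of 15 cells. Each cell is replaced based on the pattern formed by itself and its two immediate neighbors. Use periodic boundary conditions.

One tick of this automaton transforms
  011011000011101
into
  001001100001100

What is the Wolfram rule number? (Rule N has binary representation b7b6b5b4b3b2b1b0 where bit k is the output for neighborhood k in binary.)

position 11: 111 → 1  (bit 7 = 1)
position 2: 110 → 1  (bit 6 = 1)
position 0: 101 → 0  (bit 5 = 0)
position 6: 100 → 1  (bit 4 = 1)
position 1: 011 → 0  (bit 3 = 0)
position 14: 010 → 0  (bit 2 = 0)
position 9: 001 → 0  (bit 1 = 0)
position 7: 000 → 0  (bit 0 = 0)
bits b7..b0 = 11010000 = 208

208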